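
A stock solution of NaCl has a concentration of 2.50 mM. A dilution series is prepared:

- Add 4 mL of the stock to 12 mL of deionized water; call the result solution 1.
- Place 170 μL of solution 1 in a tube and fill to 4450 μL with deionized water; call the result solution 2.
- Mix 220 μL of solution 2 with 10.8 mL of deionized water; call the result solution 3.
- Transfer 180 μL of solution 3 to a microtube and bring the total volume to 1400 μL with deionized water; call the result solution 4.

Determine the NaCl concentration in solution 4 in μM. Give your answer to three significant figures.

0.0613 μM

Step 1: 4 mL + 12 mL = 16 mL total → factor 16/4 = 4
Step 2: 170 μL brought to 4450 μL → factor 4450/170 = 26.176
Step 3: 220 μL + 10.8 mL = 11020 μL total → factor 11020/220 = 50.091
Step 4: 180 μL brought to 1400 μL → factor 1400/180 = 7.7778
Overall dilution factor = 4 × 26.176 × 50.091 × 7.7778 = 40793
Final = 2.50 mM / 40793 = 6.129 × 10^-5 mM = 0.0613 μM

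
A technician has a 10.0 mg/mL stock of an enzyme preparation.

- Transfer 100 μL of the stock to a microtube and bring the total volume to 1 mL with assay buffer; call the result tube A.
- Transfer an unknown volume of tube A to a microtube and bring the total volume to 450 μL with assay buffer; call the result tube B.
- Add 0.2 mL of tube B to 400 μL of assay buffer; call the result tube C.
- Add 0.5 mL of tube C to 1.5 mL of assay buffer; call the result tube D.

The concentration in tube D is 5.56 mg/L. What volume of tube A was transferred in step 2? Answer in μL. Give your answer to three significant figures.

Step 1: 100 μL brought to 1 mL → factor 1000/100 = 10
Step 2: v brought to 450 μL → factor = 450 μL/v
Step 3: 0.2 mL + 400 μL = 0.6 mL total → factor 0.6/0.2 = 3
Step 4: 0.5 mL + 1.5 mL = 2 mL total → factor 2/0.5 = 4
Product of known-step factors = 120
Overall factor = 10.0 mg/mL / (5.56 mg/L) = 1798.6
Step-2 factor = 1798.6 / 120 = 14.988
v = 450 μL / 14.988 = 30.0 μL

30.0 μL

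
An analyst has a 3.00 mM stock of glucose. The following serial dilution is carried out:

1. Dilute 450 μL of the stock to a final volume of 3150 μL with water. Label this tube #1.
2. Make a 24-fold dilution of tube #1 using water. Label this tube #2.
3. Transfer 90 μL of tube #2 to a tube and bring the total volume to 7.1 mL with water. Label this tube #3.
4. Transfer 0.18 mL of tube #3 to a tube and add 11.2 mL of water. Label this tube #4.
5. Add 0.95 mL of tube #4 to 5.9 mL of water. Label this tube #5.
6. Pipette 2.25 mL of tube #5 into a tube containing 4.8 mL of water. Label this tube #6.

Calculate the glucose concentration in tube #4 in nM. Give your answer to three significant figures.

3.58 nM

Step 1: 450 μL brought to 3150 μL → factor 3150/450 = 7
Step 2: 24-fold → factor 24
Step 3: 90 μL brought to 7.1 mL → factor 7100/90 = 78.889
Step 4: 0.18 mL + 11.2 mL = 11.38 mL total → factor 11.38/0.18 = 63.222
Dilution factor through tube #4 = 7 × 24 × 78.889 × 63.222 = 8.3791 × 10^5
[tube #4] = 3.00 mM / 8.3791 × 10^5 = 3.580 × 10^-6 mM = 3.58 nM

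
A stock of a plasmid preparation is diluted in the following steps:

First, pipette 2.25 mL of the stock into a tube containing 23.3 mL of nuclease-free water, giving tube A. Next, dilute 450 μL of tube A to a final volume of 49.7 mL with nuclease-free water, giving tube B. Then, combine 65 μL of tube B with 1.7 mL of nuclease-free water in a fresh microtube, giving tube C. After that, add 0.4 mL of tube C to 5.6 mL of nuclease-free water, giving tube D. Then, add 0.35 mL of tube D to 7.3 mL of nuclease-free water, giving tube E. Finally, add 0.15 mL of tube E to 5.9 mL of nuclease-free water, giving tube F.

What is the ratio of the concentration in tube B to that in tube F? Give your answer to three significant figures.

Step 1: 2.25 mL + 23.3 mL = 25.55 mL total → factor 25.55/2.25 = 11.356
Step 2: 450 μL brought to 49.7 mL → factor 49700/450 = 110.44
Step 3: 65 μL + 1.7 mL = 1765 μL total → factor 1765/65 = 27.154
Step 4: 0.4 mL + 5.6 mL = 6 mL total → factor 6/0.4 = 15
Step 5: 0.35 mL + 7.3 mL = 7.65 mL total → factor 7.65/0.35 = 21.857
Step 6: 0.15 mL + 5.9 mL = 6.05 mL total → factor 6.05/0.15 = 40.333
Dilution factor to tube B = 1254.2; to tube F = 4.5033 × 10^8
[tube B]/[tube F] = (factor to tube F)/(factor to tube B) = 4.5033 × 10^8/1254.2 = 3.59 × 10^5

3.59 × 10^5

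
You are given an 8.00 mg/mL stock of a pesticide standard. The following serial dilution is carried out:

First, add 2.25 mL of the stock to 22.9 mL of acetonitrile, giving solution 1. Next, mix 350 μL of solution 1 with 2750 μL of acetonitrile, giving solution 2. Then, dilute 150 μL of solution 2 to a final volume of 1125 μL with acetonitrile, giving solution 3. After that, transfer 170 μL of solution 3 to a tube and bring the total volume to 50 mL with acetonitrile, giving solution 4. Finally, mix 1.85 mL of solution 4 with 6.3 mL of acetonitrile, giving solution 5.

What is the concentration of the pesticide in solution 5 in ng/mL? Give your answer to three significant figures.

8.32 ng/mL

Step 1: 2.25 mL + 22.9 mL = 25.15 mL total → factor 25.15/2.25 = 11.178
Step 2: 350 μL + 2750 μL = 3100 μL total → factor 3100/350 = 8.8571
Step 3: 150 μL brought to 1125 μL → factor 1125/150 = 7.5
Step 4: 170 μL brought to 50 mL → factor 50000/170 = 294.12
Step 5: 1.85 mL + 6.3 mL = 8.15 mL total → factor 8.15/1.85 = 4.4054
Overall dilution factor = 11.178 × 8.8571 × 7.5 × 294.12 × 4.4054 = 9.6209 × 10^5
Final = 8.00 mg/mL / 9.6209 × 10^5 = 8.315 × 10^-6 mg/mL = 8.32 ng/mL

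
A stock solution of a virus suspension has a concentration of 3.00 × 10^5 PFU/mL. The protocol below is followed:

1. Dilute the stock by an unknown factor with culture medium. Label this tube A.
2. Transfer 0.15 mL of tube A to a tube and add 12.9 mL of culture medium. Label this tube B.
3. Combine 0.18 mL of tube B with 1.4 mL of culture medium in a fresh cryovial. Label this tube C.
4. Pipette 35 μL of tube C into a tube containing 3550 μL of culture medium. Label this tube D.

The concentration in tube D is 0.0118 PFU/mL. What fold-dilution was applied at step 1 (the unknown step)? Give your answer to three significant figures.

325-fold

Step 1: unknown factor x
Step 2: 0.15 mL + 12.9 mL = 13.05 mL total → factor 13.05/0.15 = 87
Step 3: 0.18 mL + 1.4 mL = 1.58 mL total → factor 1.58/0.18 = 8.7778
Step 4: 35 μL + 3550 μL = 3585 μL total → factor 3585/35 = 102.43
Product of known-step factors = 78221
Overall factor = 3.00 × 10^5 PFU/mL / (0.0118 PFU/mL) = 2.5424 × 10^7
x = 2.5424 × 10^7 / 78221 = 325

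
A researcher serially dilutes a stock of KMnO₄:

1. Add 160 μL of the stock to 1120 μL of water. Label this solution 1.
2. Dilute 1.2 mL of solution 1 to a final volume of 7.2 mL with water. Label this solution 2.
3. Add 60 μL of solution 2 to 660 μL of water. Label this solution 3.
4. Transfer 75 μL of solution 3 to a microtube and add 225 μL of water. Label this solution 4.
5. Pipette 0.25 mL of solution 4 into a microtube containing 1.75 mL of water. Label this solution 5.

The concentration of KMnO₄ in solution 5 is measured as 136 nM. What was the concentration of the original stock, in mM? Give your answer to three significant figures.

Step 1: 160 μL + 1120 μL = 1280 μL total → factor 1280/160 = 8
Step 2: 1.2 mL brought to 7.2 mL → factor 7.2/1.2 = 6
Step 3: 60 μL + 660 μL = 720 μL total → factor 720/60 = 12
Step 4: 75 μL + 225 μL = 300 μL total → factor 300/75 = 4
Step 5: 0.25 mL + 1.75 mL = 2 mL total → factor 2/0.25 = 8
Overall dilution factor = 8 × 6 × 12 × 4 × 8 = 18432
Stock = 136 nM × 18432 = 2.507 × 10^6 nM = 2.51 mM

2.51 mM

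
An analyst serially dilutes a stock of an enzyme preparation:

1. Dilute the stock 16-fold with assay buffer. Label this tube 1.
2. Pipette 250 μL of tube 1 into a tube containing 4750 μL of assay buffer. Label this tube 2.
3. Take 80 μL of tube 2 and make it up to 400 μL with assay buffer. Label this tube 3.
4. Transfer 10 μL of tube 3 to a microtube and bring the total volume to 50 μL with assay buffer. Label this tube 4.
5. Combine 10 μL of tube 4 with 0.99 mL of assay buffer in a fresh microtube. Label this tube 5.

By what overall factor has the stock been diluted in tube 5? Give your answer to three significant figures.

Step 1: 16-fold → factor 16
Step 2: 250 μL + 4750 μL = 5000 μL total → factor 5000/250 = 20
Step 3: 80 μL brought to 400 μL → factor 400/80 = 5
Step 4: 10 μL brought to 50 μL → factor 50/10 = 5
Step 5: 10 μL + 0.99 mL = 1000 μL total → factor 1000/10 = 100
Overall dilution factor = 16 × 20 × 5 × 5 × 100 = 8 × 10^5

8.00 × 10^5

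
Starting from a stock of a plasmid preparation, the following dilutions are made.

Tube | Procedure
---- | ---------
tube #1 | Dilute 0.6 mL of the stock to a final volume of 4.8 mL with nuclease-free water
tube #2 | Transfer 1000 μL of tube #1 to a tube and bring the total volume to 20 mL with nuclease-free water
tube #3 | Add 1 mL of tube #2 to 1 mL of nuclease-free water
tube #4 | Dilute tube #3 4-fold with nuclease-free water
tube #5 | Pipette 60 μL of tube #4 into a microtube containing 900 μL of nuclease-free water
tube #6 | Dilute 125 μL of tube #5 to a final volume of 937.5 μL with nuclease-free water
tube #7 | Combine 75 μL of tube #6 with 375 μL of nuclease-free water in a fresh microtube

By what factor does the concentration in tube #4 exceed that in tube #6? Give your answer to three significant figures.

Step 1: 0.6 mL brought to 4.8 mL → factor 4.8/0.6 = 8
Step 2: 1000 μL brought to 20 mL → factor 20000/1000 = 20
Step 3: 1 mL + 1 mL = 2 mL total → factor 2/1 = 2
Step 4: 4-fold → factor 4
Step 5: 60 μL + 900 μL = 960 μL total → factor 960/60 = 16
Step 6: 125 μL brought to 937.5 μL → factor 937.5/125 = 7.5
Dilution factor to tube #4 = 1280; to tube #6 = 1.536 × 10^5
[tube #4]/[tube #6] = (factor to tube #6)/(factor to tube #4) = 1.536 × 10^5/1280 = 120

120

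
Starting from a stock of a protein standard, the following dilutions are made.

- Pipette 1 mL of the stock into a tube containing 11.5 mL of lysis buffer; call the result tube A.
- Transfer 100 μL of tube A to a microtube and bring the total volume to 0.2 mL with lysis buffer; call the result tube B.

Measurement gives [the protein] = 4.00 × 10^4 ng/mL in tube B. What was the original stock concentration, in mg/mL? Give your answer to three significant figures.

Step 1: 1 mL + 11.5 mL = 12.5 mL total → factor 12.5/1 = 12.5
Step 2: 100 μL brought to 0.2 mL → factor 200/100 = 2
Overall dilution factor = 12.5 × 2 = 25
Stock = 4.00 × 10^4 ng/mL × 25 = 1.000 × 10^6 ng/mL = 1.00 mg/mL

1.00 mg/mL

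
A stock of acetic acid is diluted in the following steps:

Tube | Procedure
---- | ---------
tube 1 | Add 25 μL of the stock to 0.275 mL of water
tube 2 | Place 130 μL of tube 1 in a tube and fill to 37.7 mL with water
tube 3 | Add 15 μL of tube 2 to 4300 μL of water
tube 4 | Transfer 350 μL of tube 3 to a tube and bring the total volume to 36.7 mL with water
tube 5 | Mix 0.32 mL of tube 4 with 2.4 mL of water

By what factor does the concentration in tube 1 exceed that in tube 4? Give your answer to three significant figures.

Step 1: 25 μL + 0.275 mL = 300 μL total → factor 300/25 = 12
Step 2: 130 μL brought to 37.7 mL → factor 37700/130 = 290
Step 3: 15 μL + 4300 μL = 4315 μL total → factor 4315/15 = 287.67
Step 4: 350 μL brought to 36.7 mL → factor 36700/350 = 104.86
Dilution factor to tube 1 = 12; to tube 4 = 1.0497 × 10^8
[tube 1]/[tube 4] = (factor to tube 4)/(factor to tube 1) = 1.0497 × 10^8/12 = 8.75 × 10^6

8.75 × 10^6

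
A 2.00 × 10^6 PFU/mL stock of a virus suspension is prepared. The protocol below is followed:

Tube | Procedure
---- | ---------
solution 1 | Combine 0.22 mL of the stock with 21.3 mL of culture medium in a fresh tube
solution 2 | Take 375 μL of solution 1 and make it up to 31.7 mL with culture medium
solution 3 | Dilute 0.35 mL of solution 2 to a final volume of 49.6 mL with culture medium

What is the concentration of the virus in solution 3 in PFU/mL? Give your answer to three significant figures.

Step 1: 0.22 mL + 21.3 mL = 21.52 mL total → factor 21.52/0.22 = 97.818
Step 2: 375 μL brought to 31.7 mL → factor 31700/375 = 84.533
Step 3: 0.35 mL brought to 49.6 mL → factor 49.6/0.35 = 141.71
Overall dilution factor = 97.818 × 84.533 × 141.71 = 1.1718 × 10^6
Final = 2.00 × 10^6 PFU/mL / 1.1718 × 10^6 = 1.71 PFU/mL

1.71 PFU/mL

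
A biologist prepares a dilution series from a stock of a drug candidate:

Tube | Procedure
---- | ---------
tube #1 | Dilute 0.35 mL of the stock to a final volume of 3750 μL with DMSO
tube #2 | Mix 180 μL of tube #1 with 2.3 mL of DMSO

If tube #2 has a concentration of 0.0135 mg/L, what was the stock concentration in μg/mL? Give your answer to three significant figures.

1.99 μg/mL

Step 1: 0.35 mL brought to 3750 μL → factor 3.75/0.35 = 10.714
Step 2: 180 μL + 2.3 mL = 2480 μL total → factor 2480/180 = 13.778
Overall dilution factor = 10.714 × 13.778 = 147.62
Stock = 0.0135 mg/L × 147.62 = 1.993 mg/L = 1.99 μg/mL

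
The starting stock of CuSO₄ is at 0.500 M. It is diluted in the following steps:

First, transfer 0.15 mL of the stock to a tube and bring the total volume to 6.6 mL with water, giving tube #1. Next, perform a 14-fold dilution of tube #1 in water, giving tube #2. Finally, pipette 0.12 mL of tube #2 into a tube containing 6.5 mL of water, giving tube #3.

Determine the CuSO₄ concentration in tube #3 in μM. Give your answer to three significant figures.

Step 1: 0.15 mL brought to 6.6 mL → factor 6.6/0.15 = 44
Step 2: 14-fold → factor 14
Step 3: 0.12 mL + 6.5 mL = 6.62 mL total → factor 6.62/0.12 = 55.167
Overall dilution factor = 44 × 14 × 55.167 = 33983
Final = 0.500 M / 33983 = 1.471 × 10^-5 M = 14.7 μM

14.7 μM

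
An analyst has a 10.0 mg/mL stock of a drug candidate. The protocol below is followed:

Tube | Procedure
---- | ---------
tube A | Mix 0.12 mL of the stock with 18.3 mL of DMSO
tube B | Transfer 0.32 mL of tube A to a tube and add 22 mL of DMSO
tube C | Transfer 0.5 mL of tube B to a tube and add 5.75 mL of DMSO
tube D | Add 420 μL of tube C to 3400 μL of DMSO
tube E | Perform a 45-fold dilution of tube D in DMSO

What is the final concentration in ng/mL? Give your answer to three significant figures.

0.183 ng/mL

Step 1: 0.12 mL + 18.3 mL = 18.42 mL total → factor 18.42/0.12 = 153.5
Step 2: 0.32 mL + 22 mL = 22.32 mL total → factor 22.32/0.32 = 69.75
Step 3: 0.5 mL + 5.75 mL = 6.25 mL total → factor 6.25/0.5 = 12.5
Step 4: 420 μL + 3400 μL = 3820 μL total → factor 3820/420 = 9.0952
Step 5: 45-fold → factor 45
Overall dilution factor = 153.5 × 69.75 × 12.5 × 9.0952 × 45 = 5.4776 × 10^7
Final = 10.0 mg/mL / 5.4776 × 10^7 = 1.826 × 10^-7 mg/mL = 0.183 ng/mL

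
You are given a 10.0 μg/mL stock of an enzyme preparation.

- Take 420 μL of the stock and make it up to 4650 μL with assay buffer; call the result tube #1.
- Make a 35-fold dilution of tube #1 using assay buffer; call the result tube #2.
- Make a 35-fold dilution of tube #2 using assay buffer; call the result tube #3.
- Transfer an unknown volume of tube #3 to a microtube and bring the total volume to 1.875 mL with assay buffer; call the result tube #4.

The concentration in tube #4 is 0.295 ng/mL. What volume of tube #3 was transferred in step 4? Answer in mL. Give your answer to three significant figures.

0.750 mL

Step 1: 420 μL brought to 4650 μL → factor 4650/420 = 11.071
Step 2: 35-fold → factor 35
Step 3: 35-fold → factor 35
Step 4: v brought to 1.875 mL → factor = 1.875 mL/v
Product of known-step factors = 13562
Overall factor = 10.0 μg/mL / (0.295 ng/mL) = 33898
Step-4 factor = 33898 / 13562 = 2.4994
v = 1.875 mL / 2.4994 = 0.750 mL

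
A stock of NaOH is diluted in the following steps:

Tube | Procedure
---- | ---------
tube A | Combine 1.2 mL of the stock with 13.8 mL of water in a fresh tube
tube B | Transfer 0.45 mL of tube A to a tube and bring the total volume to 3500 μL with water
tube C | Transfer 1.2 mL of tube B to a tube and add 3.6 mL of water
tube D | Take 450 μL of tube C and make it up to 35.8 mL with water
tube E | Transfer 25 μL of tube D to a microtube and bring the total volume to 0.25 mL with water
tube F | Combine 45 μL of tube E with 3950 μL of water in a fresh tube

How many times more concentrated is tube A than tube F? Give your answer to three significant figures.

Step 1: 1.2 mL + 13.8 mL = 15 mL total → factor 15/1.2 = 12.5
Step 2: 0.45 mL brought to 3500 μL → factor 3.5/0.45 = 7.7778
Step 3: 1.2 mL + 3.6 mL = 4.8 mL total → factor 4.8/1.2 = 4
Step 4: 450 μL brought to 35.8 mL → factor 35800/450 = 79.556
Step 5: 25 μL brought to 0.25 mL → factor 250/25 = 10
Step 6: 45 μL + 3950 μL = 3995 μL total → factor 3995/45 = 88.778
Dilution factor to tube A = 12.5; to tube F = 2.7466 × 10^7
[tube A]/[tube F] = (factor to tube F)/(factor to tube A) = 2.7466 × 10^7/12.5 = 2.20 × 10^6

2.20 × 10^6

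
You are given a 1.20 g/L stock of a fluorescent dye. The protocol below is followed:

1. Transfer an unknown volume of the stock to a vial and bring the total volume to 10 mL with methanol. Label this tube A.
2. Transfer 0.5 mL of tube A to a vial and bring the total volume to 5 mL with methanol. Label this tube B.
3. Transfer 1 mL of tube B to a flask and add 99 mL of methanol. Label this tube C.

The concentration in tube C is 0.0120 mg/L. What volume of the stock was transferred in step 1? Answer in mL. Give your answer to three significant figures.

0.100 mL

Step 1: v brought to 10 mL → factor = 10 mL/v
Step 2: 0.5 mL brought to 5 mL → factor 5/0.5 = 10
Step 3: 1 mL + 99 mL = 100 mL total → factor 100/1 = 100
Product of known-step factors = 1000
Overall factor = 1.20 g/L / (0.0120 mg/L) = 1 × 10^5
Step-1 factor = 1 × 10^5 / 1000 = 100
v = 10 mL / 100 = 0.100 mL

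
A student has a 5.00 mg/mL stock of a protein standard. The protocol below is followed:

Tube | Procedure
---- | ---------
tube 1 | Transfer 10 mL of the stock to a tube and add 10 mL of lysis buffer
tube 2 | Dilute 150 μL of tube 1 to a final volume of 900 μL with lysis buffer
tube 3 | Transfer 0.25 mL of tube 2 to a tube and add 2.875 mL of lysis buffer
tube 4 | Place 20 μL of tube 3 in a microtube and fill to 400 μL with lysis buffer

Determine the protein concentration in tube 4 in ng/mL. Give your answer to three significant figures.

1.67 × 10^3 ng/mL

Step 1: 10 mL + 10 mL = 20 mL total → factor 20/10 = 2
Step 2: 150 μL brought to 900 μL → factor 900/150 = 6
Step 3: 0.25 mL + 2.875 mL = 3.125 mL total → factor 3.125/0.25 = 12.5
Step 4: 20 μL brought to 400 μL → factor 400/20 = 20
Overall dilution factor = 2 × 6 × 12.5 × 20 = 3000
Final = 5.00 mg/mL / 3000 = 0.001667 mg/mL = 1.67 × 10^3 ng/mL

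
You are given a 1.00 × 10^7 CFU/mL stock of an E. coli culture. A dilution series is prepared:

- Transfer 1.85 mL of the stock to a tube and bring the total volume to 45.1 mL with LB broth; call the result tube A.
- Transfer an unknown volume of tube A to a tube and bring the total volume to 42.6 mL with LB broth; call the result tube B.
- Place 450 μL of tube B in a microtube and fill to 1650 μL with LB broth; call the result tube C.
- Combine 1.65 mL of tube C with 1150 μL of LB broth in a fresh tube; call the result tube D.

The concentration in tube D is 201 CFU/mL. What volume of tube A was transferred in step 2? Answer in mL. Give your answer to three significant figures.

Step 1: 1.85 mL brought to 45.1 mL → factor 45.1/1.85 = 24.378
Step 2: v brought to 42.6 mL → factor = 42.6 mL/v
Step 3: 450 μL brought to 1650 μL → factor 1650/450 = 3.6667
Step 4: 1.65 mL + 1150 μL = 2.8 mL total → factor 2.8/1.65 = 1.697
Product of known-step factors = 151.69
Overall factor = 1.00 × 10^7 CFU/mL / (201 CFU/mL) = 49751
Step-2 factor = 49751 / 151.69 = 327.98
v = 42.6 mL / 327.98 = 0.130 mL

0.130 mL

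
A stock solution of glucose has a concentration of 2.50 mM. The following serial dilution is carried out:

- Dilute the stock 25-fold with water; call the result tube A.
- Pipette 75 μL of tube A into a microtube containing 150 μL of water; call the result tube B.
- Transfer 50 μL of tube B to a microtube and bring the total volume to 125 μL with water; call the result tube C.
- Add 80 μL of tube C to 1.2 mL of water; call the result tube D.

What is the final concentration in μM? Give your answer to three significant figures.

0.833 μM

Step 1: 25-fold → factor 25
Step 2: 75 μL + 150 μL = 225 μL total → factor 225/75 = 3
Step 3: 50 μL brought to 125 μL → factor 125/50 = 2.5
Step 4: 80 μL + 1.2 mL = 1280 μL total → factor 1280/80 = 16
Overall dilution factor = 25 × 3 × 2.5 × 16 = 3000
Final = 2.50 mM / 3000 = 0.0008333 mM = 0.833 μM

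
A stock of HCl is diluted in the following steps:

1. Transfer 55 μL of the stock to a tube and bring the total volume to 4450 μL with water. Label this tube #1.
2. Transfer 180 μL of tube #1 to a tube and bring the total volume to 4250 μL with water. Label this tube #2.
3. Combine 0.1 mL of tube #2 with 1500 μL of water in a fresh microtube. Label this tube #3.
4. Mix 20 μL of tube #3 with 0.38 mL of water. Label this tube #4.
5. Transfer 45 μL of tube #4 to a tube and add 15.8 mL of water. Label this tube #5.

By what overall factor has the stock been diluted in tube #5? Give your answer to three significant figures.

2.15 × 10^8

Step 1: 55 μL brought to 4450 μL → factor 4450/55 = 80.909
Step 2: 180 μL brought to 4250 μL → factor 4250/180 = 23.611
Step 3: 0.1 mL + 1500 μL = 1.6 mL total → factor 1.6/0.1 = 16
Step 4: 20 μL + 0.38 mL = 400 μL total → factor 400/20 = 20
Step 5: 45 μL + 15.8 mL = 15845 μL total → factor 15845/45 = 352.11
Overall dilution factor = 80.909 × 23.611 × 16 × 20 × 352.11 = 2.1525 × 10^8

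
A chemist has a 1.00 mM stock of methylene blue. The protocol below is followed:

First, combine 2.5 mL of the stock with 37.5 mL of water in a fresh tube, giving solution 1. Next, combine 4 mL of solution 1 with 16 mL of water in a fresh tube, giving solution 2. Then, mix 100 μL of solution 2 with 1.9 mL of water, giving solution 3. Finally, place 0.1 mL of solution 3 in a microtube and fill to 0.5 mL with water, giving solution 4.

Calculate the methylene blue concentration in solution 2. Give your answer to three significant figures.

0.0125 mM

Step 1: 2.5 mL + 37.5 mL = 40 mL total → factor 40/2.5 = 16
Step 2: 4 mL + 16 mL = 20 mL total → factor 20/4 = 5
Dilution factor through solution 2 = 16 × 5 = 80
[solution 2] = 1.00 mM / 80 = 0.0125 mM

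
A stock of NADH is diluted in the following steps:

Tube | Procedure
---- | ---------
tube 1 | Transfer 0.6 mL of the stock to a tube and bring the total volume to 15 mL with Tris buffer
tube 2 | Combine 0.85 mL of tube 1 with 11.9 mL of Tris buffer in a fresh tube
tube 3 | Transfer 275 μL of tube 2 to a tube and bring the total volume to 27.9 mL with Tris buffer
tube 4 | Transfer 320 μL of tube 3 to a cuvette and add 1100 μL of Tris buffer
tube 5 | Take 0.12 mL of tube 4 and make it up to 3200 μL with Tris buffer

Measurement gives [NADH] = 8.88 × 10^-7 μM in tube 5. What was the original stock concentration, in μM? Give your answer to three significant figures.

Step 1: 0.6 mL brought to 15 mL → factor 15/0.6 = 25
Step 2: 0.85 mL + 11.9 mL = 12.75 mL total → factor 12.75/0.85 = 15
Step 3: 275 μL brought to 27.9 mL → factor 27900/275 = 101.45
Step 4: 320 μL + 1100 μL = 1420 μL total → factor 1420/320 = 4.4375
Step 5: 0.12 mL brought to 3200 μL → factor 3.2/0.12 = 26.667
Overall dilution factor = 25 × 15 × 101.45 × 4.4375 × 26.667 = 4.502 × 10^6
Stock = 8.88 × 10^-7 μM × 4.502 × 10^6 = 4.00 μM

4.00 μM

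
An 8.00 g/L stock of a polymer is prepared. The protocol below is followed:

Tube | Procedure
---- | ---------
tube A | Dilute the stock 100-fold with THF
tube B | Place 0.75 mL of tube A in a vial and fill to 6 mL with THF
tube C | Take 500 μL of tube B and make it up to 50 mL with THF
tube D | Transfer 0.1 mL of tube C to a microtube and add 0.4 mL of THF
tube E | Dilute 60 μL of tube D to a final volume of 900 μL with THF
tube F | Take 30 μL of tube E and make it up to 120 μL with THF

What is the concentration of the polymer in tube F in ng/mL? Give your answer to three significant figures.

Step 1: 100-fold → factor 100
Step 2: 0.75 mL brought to 6 mL → factor 6/0.75 = 8
Step 3: 500 μL brought to 50 mL → factor 50000/500 = 100
Step 4: 0.1 mL + 0.4 mL = 0.5 mL total → factor 0.5/0.1 = 5
Step 5: 60 μL brought to 900 μL → factor 900/60 = 15
Step 6: 30 μL brought to 120 μL → factor 120/30 = 4
Overall dilution factor = 100 × 8 × 100 × 5 × 15 × 4 = 2.4 × 10^7
Final = 8.00 g/L / 2.4 × 10^7 = 3.333 × 10^-7 g/L = 0.333 ng/mL

0.333 ng/mL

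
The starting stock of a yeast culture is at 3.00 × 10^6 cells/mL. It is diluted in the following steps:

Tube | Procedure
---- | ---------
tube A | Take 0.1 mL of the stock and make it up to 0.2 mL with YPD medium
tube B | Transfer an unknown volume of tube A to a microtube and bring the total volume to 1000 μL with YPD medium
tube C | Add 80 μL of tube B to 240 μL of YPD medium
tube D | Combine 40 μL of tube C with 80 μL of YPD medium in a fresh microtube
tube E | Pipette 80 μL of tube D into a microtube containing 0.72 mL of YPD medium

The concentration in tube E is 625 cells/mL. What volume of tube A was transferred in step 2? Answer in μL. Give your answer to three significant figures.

50.0 μL

Step 1: 0.1 mL brought to 0.2 mL → factor 0.2/0.1 = 2
Step 2: v brought to 1000 μL → factor = 1000 μL/v
Step 3: 80 μL + 240 μL = 320 μL total → factor 320/80 = 4
Step 4: 40 μL + 80 μL = 120 μL total → factor 120/40 = 3
Step 5: 80 μL + 0.72 mL = 800 μL total → factor 800/80 = 10
Product of known-step factors = 240
Overall factor = 3.00 × 10^6 cells/mL / (625 cells/mL) = 4800
Step-2 factor = 4800 / 240 = 20
v = 1000 μL / 20 = 50.0 μL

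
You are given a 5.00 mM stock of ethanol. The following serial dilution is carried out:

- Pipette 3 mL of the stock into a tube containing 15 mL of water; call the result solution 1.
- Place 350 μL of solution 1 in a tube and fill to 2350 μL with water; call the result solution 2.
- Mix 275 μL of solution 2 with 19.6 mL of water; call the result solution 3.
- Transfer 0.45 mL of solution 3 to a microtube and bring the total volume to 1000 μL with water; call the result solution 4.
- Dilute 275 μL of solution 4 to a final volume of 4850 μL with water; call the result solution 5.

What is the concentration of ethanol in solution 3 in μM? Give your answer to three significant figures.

1.72 μM

Step 1: 3 mL + 15 mL = 18 mL total → factor 18/3 = 6
Step 2: 350 μL brought to 2350 μL → factor 2350/350 = 6.7143
Step 3: 275 μL + 19.6 mL = 19875 μL total → factor 19875/275 = 72.273
Dilution factor through solution 3 = 6 × 6.7143 × 72.273 = 2911.6
[solution 3] = 5.00 mM / 2911.6 = 0.001717 mM = 1.72 μM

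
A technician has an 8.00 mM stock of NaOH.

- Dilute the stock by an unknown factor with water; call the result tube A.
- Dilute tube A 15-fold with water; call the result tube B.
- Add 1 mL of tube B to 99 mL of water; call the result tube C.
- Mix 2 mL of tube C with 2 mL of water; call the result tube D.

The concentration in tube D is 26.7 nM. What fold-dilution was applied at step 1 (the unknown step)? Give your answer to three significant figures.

99.9-fold

Step 1: unknown factor x
Step 2: 15-fold → factor 15
Step 3: 1 mL + 99 mL = 100 mL total → factor 100/1 = 100
Step 4: 2 mL + 2 mL = 4 mL total → factor 4/2 = 2
Product of known-step factors = 3000
Overall factor = 8.00 mM / (26.7 nM) = 2.9963 × 10^5
x = 2.9963 × 10^5 / 3000 = 99.9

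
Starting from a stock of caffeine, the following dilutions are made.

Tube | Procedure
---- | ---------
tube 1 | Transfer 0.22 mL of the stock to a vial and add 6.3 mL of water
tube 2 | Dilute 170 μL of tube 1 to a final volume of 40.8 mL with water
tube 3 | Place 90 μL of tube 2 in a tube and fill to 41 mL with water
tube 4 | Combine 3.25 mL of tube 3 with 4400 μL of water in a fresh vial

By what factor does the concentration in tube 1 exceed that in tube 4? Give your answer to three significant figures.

Step 1: 0.22 mL + 6.3 mL = 6.52 mL total → factor 6.52/0.22 = 29.636
Step 2: 170 μL brought to 40.8 mL → factor 40800/170 = 240
Step 3: 90 μL brought to 41 mL → factor 41000/90 = 455.56
Step 4: 3.25 mL + 4400 μL = 7.65 mL total → factor 7.65/3.25 = 2.3538
Dilution factor to tube 1 = 29.636; to tube 4 = 7.627 × 10^6
[tube 1]/[tube 4] = (factor to tube 4)/(factor to tube 1) = 7.627 × 10^6/29.636 = 2.57 × 10^5

2.57 × 10^5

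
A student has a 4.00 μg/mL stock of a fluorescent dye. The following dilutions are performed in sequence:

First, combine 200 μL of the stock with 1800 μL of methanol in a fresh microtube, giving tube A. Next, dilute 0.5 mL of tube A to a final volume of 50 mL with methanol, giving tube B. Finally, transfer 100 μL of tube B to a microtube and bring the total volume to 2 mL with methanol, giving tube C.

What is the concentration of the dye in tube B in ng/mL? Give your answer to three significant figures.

Step 1: 200 μL + 1800 μL = 2000 μL total → factor 2000/200 = 10
Step 2: 0.5 mL brought to 50 mL → factor 50/0.5 = 100
Dilution factor through tube B = 10 × 100 = 1000
[tube B] = 4.00 μg/mL / 1000 = 0.004000 μg/mL = 4.00 ng/mL

4.00 ng/mL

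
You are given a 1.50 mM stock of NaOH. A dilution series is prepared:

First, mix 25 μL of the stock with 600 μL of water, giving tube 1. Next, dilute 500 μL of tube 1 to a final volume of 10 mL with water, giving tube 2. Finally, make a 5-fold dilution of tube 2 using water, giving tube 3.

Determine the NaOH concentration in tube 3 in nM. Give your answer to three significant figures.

600 nM

Step 1: 25 μL + 600 μL = 625 μL total → factor 625/25 = 25
Step 2: 500 μL brought to 10 mL → factor 10000/500 = 20
Step 3: 5-fold → factor 5
Overall dilution factor = 25 × 20 × 5 = 2500
Final = 1.50 mM / 2500 = 0.0006000 mM = 600 nM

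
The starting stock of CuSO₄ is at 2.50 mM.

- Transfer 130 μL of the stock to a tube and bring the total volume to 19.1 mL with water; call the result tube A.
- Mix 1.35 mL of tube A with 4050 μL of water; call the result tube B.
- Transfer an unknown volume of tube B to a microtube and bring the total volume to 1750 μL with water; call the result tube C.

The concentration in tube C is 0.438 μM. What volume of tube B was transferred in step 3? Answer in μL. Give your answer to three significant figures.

Step 1: 130 μL brought to 19.1 mL → factor 19100/130 = 146.92
Step 2: 1.35 mL + 4050 μL = 5.4 mL total → factor 5.4/1.35 = 4
Step 3: v brought to 1750 μL → factor = 1750 μL/v
Product of known-step factors = 587.69
Overall factor = 2.50 mM / (0.438 μM) = 5707.8
Step-3 factor = 5707.8 / 587.69 = 9.7122
v = 1750 μL / 9.7122 = 180 μL

180 μL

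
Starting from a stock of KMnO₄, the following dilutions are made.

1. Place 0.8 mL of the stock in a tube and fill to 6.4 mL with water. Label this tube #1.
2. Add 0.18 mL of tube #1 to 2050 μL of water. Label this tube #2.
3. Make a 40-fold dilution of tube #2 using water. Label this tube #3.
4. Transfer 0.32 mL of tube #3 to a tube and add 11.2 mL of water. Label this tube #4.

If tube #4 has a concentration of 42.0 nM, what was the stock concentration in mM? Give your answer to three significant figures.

5.99 mM

Step 1: 0.8 mL brought to 6.4 mL → factor 6.4/0.8 = 8
Step 2: 0.18 mL + 2050 μL = 2.23 mL total → factor 2.23/0.18 = 12.389
Step 3: 40-fold → factor 40
Step 4: 0.32 mL + 11.2 mL = 11.52 mL total → factor 11.52/0.32 = 36
Overall dilution factor = 8 × 12.389 × 40 × 36 = 1.4272 × 10^5
Stock = 42.0 nM × 1.4272 × 10^5 = 5.994 × 10^6 nM = 5.99 mM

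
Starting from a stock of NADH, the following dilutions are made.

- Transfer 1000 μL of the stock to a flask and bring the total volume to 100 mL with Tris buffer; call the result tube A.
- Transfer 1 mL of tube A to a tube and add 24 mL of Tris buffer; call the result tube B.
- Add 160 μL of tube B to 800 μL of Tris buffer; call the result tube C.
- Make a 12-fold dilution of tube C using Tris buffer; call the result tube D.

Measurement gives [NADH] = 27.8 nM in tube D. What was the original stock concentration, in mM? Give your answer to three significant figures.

Step 1: 1000 μL brought to 100 mL → factor 1 × 10^5/1000 = 100
Step 2: 1 mL + 24 mL = 25 mL total → factor 25/1 = 25
Step 3: 160 μL + 800 μL = 960 μL total → factor 960/160 = 6
Step 4: 12-fold → factor 12
Overall dilution factor = 100 × 25 × 6 × 12 = 1.8 × 10^5
Stock = 27.8 nM × 1.8 × 10^5 = 5.004 × 10^6 nM = 5.00 mM

5.00 mM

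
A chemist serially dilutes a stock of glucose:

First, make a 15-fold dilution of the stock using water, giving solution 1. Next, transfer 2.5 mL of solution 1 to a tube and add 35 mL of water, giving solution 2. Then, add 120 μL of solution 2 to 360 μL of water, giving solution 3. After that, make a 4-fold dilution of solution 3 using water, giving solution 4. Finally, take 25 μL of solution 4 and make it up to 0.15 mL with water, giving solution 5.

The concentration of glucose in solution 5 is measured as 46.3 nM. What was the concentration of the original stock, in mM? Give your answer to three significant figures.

Step 1: 15-fold → factor 15
Step 2: 2.5 mL + 35 mL = 37.5 mL total → factor 37.5/2.5 = 15
Step 3: 120 μL + 360 μL = 480 μL total → factor 480/120 = 4
Step 4: 4-fold → factor 4
Step 5: 25 μL brought to 0.15 mL → factor 150/25 = 6
Overall dilution factor = 15 × 15 × 4 × 4 × 6 = 21600
Stock = 46.3 nM × 21600 = 1.000 × 10^6 nM = 1.00 mM

1.00 mM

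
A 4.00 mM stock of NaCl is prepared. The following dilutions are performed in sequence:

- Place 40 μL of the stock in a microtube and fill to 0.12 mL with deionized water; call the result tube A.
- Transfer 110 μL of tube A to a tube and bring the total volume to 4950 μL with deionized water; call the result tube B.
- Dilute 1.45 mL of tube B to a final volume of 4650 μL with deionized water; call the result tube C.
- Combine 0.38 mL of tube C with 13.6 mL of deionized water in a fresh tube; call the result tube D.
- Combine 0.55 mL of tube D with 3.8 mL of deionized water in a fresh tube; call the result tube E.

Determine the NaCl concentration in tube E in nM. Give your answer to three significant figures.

31.8 nM

Step 1: 40 μL brought to 0.12 mL → factor 120/40 = 3
Step 2: 110 μL brought to 4950 μL → factor 4950/110 = 45
Step 3: 1.45 mL brought to 4650 μL → factor 4.65/1.45 = 3.2069
Step 4: 0.38 mL + 13.6 mL = 13.98 mL total → factor 13.98/0.38 = 36.789
Step 5: 0.55 mL + 3.8 mL = 4.35 mL total → factor 4.35/0.55 = 7.9091
Overall dilution factor = 3 × 45 × 3.2069 × 36.789 × 7.9091 = 1.2597 × 10^5
Final = 4.00 mM / 1.2597 × 10^5 = 3.175 × 10^-5 mM = 31.8 nM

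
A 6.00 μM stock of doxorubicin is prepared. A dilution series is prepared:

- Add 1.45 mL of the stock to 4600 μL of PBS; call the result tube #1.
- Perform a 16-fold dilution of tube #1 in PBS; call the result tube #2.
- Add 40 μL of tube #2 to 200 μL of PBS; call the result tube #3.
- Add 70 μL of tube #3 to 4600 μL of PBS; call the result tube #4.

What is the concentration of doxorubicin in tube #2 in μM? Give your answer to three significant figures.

Step 1: 1.45 mL + 4600 μL = 6.05 mL total → factor 6.05/1.45 = 4.1724
Step 2: 16-fold → factor 16
Dilution factor through tube #2 = 4.1724 × 16 = 66.759
[tube #2] = 6.00 μM / 66.759 = 0.0899 μM

0.0899 μM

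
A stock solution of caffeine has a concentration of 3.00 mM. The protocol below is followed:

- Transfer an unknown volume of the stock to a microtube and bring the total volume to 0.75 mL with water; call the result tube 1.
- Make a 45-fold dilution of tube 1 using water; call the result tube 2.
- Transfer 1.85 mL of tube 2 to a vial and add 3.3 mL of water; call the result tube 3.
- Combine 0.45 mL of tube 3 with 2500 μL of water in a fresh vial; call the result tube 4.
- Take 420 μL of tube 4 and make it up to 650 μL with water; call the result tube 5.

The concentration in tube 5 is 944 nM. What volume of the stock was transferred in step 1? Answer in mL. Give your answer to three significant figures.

0.300 mL

Step 1: v brought to 0.75 mL → factor = 0.75 mL/v
Step 2: 45-fold → factor 45
Step 3: 1.85 mL + 3.3 mL = 5.15 mL total → factor 5.15/1.85 = 2.7838
Step 4: 0.45 mL + 2500 μL = 2.95 mL total → factor 2.95/0.45 = 6.5556
Step 5: 420 μL brought to 650 μL → factor 650/420 = 1.5476
Product of known-step factors = 1270.9
Overall factor = 3.00 mM / (944 nM) = 3178
Step-1 factor = 3178 / 1270.9 = 2.5005
v = 0.75 mL / 2.5005 = 0.300 mL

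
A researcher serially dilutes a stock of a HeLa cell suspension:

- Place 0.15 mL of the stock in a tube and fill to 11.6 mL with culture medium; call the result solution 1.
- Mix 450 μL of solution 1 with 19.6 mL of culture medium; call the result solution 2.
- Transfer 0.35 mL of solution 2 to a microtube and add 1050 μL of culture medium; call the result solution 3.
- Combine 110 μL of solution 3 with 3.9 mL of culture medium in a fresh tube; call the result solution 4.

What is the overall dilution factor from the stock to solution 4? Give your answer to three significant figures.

Step 1: 0.15 mL brought to 11.6 mL → factor 11.6/0.15 = 77.333
Step 2: 450 μL + 19.6 mL = 20050 μL total → factor 20050/450 = 44.556
Step 3: 0.35 mL + 1050 μL = 1.4 mL total → factor 1.4/0.35 = 4
Step 4: 110 μL + 3.9 mL = 4010 μL total → factor 4010/110 = 36.455
Overall dilution factor = 77.333 × 44.556 × 4 × 36.455 = 5.0244 × 10^5

5.02 × 10^5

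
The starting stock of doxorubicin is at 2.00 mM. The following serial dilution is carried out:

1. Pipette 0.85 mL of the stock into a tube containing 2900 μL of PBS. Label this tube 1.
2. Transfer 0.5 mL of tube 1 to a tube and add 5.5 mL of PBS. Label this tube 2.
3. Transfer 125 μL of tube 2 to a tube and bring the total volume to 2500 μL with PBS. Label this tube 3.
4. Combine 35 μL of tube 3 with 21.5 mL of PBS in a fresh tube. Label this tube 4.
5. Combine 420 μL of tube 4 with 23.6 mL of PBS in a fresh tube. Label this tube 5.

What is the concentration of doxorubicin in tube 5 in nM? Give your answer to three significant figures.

Step 1: 0.85 mL + 2900 μL = 3.75 mL total → factor 3.75/0.85 = 4.4118
Step 2: 0.5 mL + 5.5 mL = 6 mL total → factor 6/0.5 = 12
Step 3: 125 μL brought to 2500 μL → factor 2500/125 = 20
Step 4: 35 μL + 21.5 mL = 21535 μL total → factor 21535/35 = 615.29
Step 5: 420 μL + 23.6 mL = 24020 μL total → factor 24020/420 = 57.19
Overall dilution factor = 4.4118 × 12 × 20 × 615.29 × 57.19 = 3.7258 × 10^7
Final = 2.00 mM / 3.7258 × 10^7 = 5.368 × 10^-8 mM = 0.0537 nM

0.0537 nM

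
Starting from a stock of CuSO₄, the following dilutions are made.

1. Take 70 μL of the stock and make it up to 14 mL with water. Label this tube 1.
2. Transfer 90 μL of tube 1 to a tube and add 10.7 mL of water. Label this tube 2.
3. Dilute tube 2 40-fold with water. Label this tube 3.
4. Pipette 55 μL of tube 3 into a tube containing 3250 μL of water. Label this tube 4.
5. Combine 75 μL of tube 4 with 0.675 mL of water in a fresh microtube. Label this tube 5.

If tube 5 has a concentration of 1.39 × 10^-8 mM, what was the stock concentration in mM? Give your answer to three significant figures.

Step 1: 70 μL brought to 14 mL → factor 14000/70 = 200
Step 2: 90 μL + 10.7 mL = 10790 μL total → factor 10790/90 = 119.89
Step 3: 40-fold → factor 40
Step 4: 55 μL + 3250 μL = 3305 μL total → factor 3305/55 = 60.091
Step 5: 75 μL + 0.675 mL = 750 μL total → factor 750/75 = 10
Overall dilution factor = 200 × 119.89 × 40 × 60.091 × 10 = 5.7634 × 10^8
Stock = 1.39 × 10^-8 mM × 5.7634 × 10^8 = 8.01 mM

8.01 mM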